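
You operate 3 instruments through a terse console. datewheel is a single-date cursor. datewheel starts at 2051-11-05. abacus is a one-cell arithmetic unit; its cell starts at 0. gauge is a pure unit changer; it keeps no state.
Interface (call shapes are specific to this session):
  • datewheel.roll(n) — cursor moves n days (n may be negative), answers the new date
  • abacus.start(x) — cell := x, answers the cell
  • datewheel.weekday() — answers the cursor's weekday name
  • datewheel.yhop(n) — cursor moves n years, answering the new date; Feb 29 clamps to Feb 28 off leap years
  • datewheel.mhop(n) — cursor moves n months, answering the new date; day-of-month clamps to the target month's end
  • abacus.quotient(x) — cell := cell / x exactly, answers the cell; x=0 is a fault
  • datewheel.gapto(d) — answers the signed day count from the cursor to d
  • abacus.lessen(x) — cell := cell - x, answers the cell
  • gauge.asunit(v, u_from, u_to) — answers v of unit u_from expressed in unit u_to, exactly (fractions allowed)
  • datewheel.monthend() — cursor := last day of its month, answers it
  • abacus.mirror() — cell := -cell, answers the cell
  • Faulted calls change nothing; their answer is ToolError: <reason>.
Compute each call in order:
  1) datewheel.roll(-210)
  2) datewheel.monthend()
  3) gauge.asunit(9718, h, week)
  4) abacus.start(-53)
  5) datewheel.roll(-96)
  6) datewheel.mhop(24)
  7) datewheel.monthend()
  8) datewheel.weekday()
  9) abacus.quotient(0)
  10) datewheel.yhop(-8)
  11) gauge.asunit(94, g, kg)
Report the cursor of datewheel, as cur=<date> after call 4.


Then datewheel.roll on n='-210', and get 2051-04-09.
I call datewheel.monthend, yielding 2051-04-30.
I use gauge.asunit on v='9718', u_from='h', u_to='week', and observe 4859/84.
Next I call abacus.start on x='-53': -53.
I call datewheel.roll on n='-96', — result: 2051-01-24.
Now I run datewheel.mhop on n='24', giving 2053-01-24.
Invoking datewheel.monthend, yielding 2053-01-31.
Then datewheel.weekday(), and observe Friday.
Then abacus.quotient on x='0', giving ToolError: division by zero.
Now I run datewheel.yhop on n='-8', yielding 2045-01-31.
Calling gauge.asunit on v='94', u_from='g', u_to='kg', → 47/500.

Answer: cur=2051-04-30


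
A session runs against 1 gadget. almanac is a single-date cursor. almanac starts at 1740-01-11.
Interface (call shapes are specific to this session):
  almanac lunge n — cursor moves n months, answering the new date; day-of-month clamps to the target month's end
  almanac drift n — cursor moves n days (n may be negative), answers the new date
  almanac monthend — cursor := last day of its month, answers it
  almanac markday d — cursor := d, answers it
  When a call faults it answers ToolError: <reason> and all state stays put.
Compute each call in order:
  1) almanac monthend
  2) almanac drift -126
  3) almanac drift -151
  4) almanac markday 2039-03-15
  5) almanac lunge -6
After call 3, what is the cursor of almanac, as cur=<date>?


;; 1. almanac monthend() => 1740-01-31
;; 2. almanac drift(n→-126) => 1739-09-27
;; 3. almanac drift(n→-151) => 1739-04-29
;; 4. almanac markday(d→2039-03-15) => 2039-03-15
;; 5. almanac lunge(n→-6) => 2038-09-15

Answer: cur=1739-04-29


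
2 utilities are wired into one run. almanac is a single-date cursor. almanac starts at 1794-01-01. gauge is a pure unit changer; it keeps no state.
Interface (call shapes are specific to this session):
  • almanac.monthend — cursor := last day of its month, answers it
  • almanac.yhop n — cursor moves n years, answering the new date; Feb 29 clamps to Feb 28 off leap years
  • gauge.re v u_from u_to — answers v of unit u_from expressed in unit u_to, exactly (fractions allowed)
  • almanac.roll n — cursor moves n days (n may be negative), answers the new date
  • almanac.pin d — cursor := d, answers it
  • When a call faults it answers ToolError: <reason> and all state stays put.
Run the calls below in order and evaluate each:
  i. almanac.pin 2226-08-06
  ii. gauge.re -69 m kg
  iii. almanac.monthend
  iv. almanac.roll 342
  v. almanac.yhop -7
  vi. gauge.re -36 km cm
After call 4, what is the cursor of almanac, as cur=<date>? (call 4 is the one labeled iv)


Answer: cur=2227-08-08

Derivation:
·→ almanac.pin(d='2226-08-06')
·← 2226-08-06
·→ gauge.re(v='-69', u_from='m', u_to='kg')
·← ToolError: incompatible units
·→ almanac.monthend()
·← 2226-08-31
·→ almanac.roll(n='342')
·← 2227-08-08
·→ almanac.yhop(n='-7')
·← 2220-08-08
·→ gauge.re(v='-36', u_from='km', u_to='cm')
·← -3600000


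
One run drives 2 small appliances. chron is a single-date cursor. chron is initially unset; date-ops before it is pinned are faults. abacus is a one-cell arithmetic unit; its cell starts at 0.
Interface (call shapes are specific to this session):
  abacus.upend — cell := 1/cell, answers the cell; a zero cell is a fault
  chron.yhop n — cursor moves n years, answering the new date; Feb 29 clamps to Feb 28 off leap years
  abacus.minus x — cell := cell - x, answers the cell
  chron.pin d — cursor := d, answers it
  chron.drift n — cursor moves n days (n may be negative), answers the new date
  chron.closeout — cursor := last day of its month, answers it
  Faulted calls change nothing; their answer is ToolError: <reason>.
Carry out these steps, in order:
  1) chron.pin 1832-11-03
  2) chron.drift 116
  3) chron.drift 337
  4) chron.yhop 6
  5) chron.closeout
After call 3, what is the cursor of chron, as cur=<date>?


Answer: cur=1834-01-30

Derivation:
Step: pin[d=1832-11-03]
Result: 1832-11-03
Step: drift[n=116]
Result: 1833-02-27
Step: drift[n=337]
Result: 1834-01-30
Step: yhop[n=6]
Result: 1840-01-30
Step: closeout[]
Result: 1840-01-31


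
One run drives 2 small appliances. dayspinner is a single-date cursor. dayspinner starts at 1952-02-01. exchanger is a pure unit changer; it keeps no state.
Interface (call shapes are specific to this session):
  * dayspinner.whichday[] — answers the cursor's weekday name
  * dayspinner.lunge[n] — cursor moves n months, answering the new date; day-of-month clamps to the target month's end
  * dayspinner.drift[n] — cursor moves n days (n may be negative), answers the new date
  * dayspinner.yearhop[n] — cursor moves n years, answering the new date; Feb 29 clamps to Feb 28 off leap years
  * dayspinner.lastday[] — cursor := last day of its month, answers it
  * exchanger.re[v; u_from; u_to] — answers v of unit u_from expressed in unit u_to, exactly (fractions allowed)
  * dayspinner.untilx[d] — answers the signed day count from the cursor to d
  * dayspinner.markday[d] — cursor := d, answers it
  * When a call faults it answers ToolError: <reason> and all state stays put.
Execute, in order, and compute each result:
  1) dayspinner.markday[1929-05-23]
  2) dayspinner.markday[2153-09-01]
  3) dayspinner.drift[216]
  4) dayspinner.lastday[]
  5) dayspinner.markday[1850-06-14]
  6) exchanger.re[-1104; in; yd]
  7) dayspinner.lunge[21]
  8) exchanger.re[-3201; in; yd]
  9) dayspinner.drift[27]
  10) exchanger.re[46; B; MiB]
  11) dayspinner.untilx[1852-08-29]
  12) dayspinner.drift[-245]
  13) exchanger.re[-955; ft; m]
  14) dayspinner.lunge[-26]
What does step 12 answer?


Step: markday[d=1929-05-23]
Result: 1929-05-23
Step: markday[d=2153-09-01]
Result: 2153-09-01
Step: drift[n=216]
Result: 2154-04-05
Step: lastday[]
Result: 2154-04-30
Step: markday[d=1850-06-14]
Result: 1850-06-14
Step: re[v=-1104; u_from=in; u_to=yd]
Result: -92/3
Step: lunge[n=21]
Result: 1852-03-14
Step: re[v=-3201; u_from=in; u_to=yd]
Result: -1067/12
Step: drift[n=27]
Result: 1852-04-10
Step: re[v=46; u_from=B; u_to=MiB]
Result: 23/524288
Step: untilx[d=1852-08-29]
Result: 141
Step: drift[n=-245]
Result: 1851-08-09
Step: re[v=-955; u_from=ft; u_to=m]
Result: -72771/250
Step: lunge[n=-26]
Result: 1849-06-09

Answer: 1851-08-09


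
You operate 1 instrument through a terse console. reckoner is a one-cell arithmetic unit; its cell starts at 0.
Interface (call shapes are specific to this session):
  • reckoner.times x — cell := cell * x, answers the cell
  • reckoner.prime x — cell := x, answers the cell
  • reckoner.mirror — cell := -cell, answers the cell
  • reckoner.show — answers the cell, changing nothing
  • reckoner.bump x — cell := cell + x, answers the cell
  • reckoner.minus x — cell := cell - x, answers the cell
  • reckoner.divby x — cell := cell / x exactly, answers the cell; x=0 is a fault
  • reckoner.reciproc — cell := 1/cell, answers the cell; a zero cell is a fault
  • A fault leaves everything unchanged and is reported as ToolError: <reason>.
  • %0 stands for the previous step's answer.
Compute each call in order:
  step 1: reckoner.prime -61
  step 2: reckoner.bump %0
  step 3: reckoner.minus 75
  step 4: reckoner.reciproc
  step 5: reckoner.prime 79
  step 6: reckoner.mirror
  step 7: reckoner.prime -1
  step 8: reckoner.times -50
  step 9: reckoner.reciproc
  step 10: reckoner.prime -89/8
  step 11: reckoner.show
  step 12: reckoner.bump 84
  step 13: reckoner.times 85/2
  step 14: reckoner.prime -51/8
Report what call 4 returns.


Answer: -1/197

Derivation:
Invoking reckoner.prime on x=-61, and get -61.
Using reckoner.bump on x=%0: -122.
Then reckoner.minus on x=75, which returns -197.
I try reckoner.reciproc(), which returns -1/197.
Then reckoner.prime on x=79, which returns 79.
Then reckoner.mirror(), — result: -79.
I run reckoner.prime on x=-1, and get -1.
I try reckoner.times on x=-50: 50.
Invoking reckoner.reciproc(), yielding 1/50.
Invoking reckoner.prime on x=-89/8, which returns -89/8.
I use reckoner.show(), — result: -89/8.
Now I run reckoner.bump on x=84, → 583/8.
I call reckoner.times on x=85/2, yielding 49555/16.
I invoke reckoner.prime on x=-51/8, which returns -51/8.


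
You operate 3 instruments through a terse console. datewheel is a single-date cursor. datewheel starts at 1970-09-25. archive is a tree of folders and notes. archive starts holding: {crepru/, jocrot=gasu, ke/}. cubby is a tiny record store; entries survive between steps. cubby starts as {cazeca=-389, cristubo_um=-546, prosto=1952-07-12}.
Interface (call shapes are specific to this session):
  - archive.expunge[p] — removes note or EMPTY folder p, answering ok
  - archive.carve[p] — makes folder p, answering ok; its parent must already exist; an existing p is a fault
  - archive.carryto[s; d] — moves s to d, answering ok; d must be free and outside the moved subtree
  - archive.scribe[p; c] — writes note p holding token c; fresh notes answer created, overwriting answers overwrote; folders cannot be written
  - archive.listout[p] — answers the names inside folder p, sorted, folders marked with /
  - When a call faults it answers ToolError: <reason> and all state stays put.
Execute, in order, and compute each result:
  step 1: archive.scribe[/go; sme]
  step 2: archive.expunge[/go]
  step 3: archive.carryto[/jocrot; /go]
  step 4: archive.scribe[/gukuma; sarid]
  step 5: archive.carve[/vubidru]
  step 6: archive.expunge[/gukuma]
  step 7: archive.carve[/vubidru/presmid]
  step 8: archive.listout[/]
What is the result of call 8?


Answer: [crepru/, go, ke/, vubidru/]

Derivation:
I use archive.scribe(p→/go, c→sme), and see created.
I invoke archive.expunge(p→/go), and observe ok.
Using archive.carryto(s→/jocrot, d→/go), and get ok.
Then archive.scribe(p→/gukuma, c→sarid): created.
Calling archive.carve(p→/vubidru): ok.
Then archive.expunge(p→/gukuma), and get ok.
Invoking archive.carve(p→/vubidru/presmid), and see ok.
I use archive.listout(p→/): [crepru/, go, ke/, vubidru/].


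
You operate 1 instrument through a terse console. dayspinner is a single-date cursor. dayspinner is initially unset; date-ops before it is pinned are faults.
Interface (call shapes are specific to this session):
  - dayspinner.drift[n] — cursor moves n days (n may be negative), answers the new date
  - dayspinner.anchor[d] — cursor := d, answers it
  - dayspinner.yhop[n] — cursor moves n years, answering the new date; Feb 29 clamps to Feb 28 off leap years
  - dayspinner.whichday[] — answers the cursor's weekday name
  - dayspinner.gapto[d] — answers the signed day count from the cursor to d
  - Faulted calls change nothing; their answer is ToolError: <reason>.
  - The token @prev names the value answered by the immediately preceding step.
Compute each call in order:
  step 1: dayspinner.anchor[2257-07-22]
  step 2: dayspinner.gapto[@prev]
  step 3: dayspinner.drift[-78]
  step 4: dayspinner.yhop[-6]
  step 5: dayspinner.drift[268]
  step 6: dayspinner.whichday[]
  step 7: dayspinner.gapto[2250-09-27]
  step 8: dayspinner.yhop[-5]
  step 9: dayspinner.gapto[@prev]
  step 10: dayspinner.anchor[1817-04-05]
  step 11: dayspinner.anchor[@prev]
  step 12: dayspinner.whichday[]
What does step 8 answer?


Answer: 2247-01-28

Derivation:
> dayspinner.anchor d=2257-07-22
  2257-07-22
> dayspinner.gapto d=@prev
  0
> dayspinner.drift n=-78
  2257-05-05
> dayspinner.yhop n=-6
  2251-05-05
> dayspinner.drift n=268
  2252-01-28
> dayspinner.whichday
  Wednesday
> dayspinner.gapto d=2250-09-27
  -488
> dayspinner.yhop n=-5
  2247-01-28
> dayspinner.gapto d=@prev
  0
> dayspinner.anchor d=1817-04-05
  1817-04-05
> dayspinner.anchor d=@prev
  1817-04-05
> dayspinner.whichday
  Saturday


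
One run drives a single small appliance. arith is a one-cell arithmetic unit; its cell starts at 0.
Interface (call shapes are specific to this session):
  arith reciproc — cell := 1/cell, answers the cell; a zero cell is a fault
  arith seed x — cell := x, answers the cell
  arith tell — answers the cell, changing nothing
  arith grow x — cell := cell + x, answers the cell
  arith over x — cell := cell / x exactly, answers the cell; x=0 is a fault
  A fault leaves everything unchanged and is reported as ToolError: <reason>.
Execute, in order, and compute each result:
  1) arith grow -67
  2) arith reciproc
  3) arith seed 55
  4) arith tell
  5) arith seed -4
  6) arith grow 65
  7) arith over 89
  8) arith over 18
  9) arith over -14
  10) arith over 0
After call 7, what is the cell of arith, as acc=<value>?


[in] arith grow x='-67'
  -67
[in] arith reciproc
  -1/67
[in] arith seed x='55'
  55
[in] arith tell
  55
[in] arith seed x='-4'
  -4
[in] arith grow x='65'
  61
[in] arith over x='89'
  61/89
[in] arith over x='18'
  61/1602
[in] arith over x='-14'
  -61/22428
[in] arith over x='0'
  ToolError: division by zero

Answer: acc=61/89


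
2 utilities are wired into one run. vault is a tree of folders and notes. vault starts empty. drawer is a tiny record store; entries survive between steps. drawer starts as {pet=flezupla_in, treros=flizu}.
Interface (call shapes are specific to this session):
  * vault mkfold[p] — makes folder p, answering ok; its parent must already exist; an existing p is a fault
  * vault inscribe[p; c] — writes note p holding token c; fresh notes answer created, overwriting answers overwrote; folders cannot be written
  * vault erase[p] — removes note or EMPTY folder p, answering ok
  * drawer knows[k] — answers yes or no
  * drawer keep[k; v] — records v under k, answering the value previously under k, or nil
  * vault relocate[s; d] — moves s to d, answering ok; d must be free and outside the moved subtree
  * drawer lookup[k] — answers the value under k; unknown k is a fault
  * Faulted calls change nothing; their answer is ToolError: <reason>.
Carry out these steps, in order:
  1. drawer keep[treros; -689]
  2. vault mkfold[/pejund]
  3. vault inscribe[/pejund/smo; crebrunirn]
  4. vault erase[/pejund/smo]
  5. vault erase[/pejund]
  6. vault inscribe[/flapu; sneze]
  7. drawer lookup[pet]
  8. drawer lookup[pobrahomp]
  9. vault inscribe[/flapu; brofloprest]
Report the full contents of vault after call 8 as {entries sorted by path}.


·→ drawer keep(k→treros, v→-689)
·← flizu
·→ vault mkfold(p→/pejund)
·← ok
·→ vault inscribe(p→/pejund/smo, c→crebrunirn)
·← created
·→ vault erase(p→/pejund/smo)
·← ok
·→ vault erase(p→/pejund)
·← ok
·→ vault inscribe(p→/flapu, c→sneze)
·← created
·→ drawer lookup(k→pet)
·← flezupla_in
·→ drawer lookup(k→pobrahomp)
·← ToolError: no such key pobrahomp
·→ vault inscribe(p→/flapu, c→brofloprest)
·← overwrote

Answer: {flapu=sneze}


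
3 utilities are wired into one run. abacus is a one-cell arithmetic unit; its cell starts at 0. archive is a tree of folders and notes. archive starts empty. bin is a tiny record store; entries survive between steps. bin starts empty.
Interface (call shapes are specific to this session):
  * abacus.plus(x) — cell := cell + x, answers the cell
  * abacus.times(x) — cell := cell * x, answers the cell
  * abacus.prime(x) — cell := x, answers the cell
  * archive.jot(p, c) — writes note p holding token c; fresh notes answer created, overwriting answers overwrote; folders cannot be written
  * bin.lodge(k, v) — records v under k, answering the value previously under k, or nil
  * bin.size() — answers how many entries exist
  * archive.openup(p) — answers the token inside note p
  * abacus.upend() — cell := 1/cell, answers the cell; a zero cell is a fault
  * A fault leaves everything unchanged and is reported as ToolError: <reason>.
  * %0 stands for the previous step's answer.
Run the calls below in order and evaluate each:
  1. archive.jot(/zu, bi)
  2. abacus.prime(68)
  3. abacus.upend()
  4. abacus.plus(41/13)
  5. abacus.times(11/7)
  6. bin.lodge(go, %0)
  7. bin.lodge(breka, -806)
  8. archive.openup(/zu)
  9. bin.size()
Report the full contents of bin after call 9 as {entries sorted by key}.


Answer: {breka=-806, go=30811/6188}

Derivation:
Next I call archive.jot using p=/zu, c=bi, yielding created.
Now I run abacus.prime using x=68, yielding 68.
Calling abacus.upend(), giving 1/68.
Now I run abacus.plus using x=41/13, yielding 2801/884.
Calling abacus.times using x=11/7, and observe 30811/6188.
I try bin.lodge using k=go, v=%0: nil.
I call bin.lodge using k=breka, v=-806: nil.
Now I run archive.openup using p=/zu, yielding bi.
Calling bin.size, — result: 2.


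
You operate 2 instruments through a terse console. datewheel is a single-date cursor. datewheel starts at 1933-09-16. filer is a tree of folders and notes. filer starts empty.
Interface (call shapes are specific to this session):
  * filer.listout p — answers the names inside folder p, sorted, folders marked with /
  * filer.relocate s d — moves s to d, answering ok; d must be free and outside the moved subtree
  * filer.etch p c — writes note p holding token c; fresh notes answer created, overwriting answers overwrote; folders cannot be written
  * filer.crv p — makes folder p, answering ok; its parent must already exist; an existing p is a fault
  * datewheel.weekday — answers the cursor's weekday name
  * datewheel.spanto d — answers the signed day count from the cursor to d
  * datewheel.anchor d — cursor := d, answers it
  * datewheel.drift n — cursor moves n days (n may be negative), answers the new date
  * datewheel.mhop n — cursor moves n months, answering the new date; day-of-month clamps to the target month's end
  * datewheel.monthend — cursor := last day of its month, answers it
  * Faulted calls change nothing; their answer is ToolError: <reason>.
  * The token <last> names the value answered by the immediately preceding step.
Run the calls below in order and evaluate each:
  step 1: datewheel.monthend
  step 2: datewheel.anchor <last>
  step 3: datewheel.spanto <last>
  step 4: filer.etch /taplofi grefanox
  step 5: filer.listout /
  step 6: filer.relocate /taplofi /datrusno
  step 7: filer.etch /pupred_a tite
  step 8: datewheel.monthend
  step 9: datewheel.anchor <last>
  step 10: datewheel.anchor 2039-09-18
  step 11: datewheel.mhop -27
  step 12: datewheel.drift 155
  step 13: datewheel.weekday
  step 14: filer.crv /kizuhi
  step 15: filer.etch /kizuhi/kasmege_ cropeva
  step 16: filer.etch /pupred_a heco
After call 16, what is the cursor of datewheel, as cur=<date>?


Answer: cur=2037-11-20

Derivation:
Step: datewheel.monthend[]
Result: 1933-09-30
Step: datewheel.anchor[d='<last>']
Result: 1933-09-30
Step: datewheel.spanto[d='<last>']
Result: 0
Step: filer.etch[p='/taplofi'; c='grefanox']
Result: created
Step: filer.listout[p='/']
Result: [taplofi]
Step: filer.relocate[s='/taplofi'; d='/datrusno']
Result: ok
Step: filer.etch[p='/pupred_a'; c='tite']
Result: created
Step: datewheel.monthend[]
Result: 1933-09-30
Step: datewheel.anchor[d='<last>']
Result: 1933-09-30
Step: datewheel.anchor[d='2039-09-18']
Result: 2039-09-18
Step: datewheel.mhop[n='-27']
Result: 2037-06-18
Step: datewheel.drift[n='155']
Result: 2037-11-20
Step: datewheel.weekday[]
Result: Friday
Step: filer.crv[p='/kizuhi']
Result: ok
Step: filer.etch[p='/kizuhi/kasmege_'; c='cropeva']
Result: created
Step: filer.etch[p='/pupred_a'; c='heco']
Result: overwrote


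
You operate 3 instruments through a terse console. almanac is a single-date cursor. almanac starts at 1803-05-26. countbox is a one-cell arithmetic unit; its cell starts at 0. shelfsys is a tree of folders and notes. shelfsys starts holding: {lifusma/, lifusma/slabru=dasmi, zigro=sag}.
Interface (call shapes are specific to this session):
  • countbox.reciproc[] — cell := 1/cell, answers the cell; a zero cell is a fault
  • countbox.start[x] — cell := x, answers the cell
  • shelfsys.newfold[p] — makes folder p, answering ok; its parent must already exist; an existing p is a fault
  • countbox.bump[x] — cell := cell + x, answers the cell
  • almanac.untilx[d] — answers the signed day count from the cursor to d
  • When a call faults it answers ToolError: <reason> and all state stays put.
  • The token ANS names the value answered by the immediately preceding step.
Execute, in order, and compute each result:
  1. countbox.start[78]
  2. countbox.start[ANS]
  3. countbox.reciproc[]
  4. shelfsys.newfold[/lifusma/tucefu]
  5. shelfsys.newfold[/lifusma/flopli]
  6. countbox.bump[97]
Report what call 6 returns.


Act: start[x: 78]
Obs: 78
Act: start[x: ANS]
Obs: 78
Act: reciproc[]
Obs: 1/78
Act: newfold[p: /lifusma/tucefu]
Obs: ok
Act: newfold[p: /lifusma/flopli]
Obs: ok
Act: bump[x: 97]
Obs: 7567/78

Answer: 7567/78


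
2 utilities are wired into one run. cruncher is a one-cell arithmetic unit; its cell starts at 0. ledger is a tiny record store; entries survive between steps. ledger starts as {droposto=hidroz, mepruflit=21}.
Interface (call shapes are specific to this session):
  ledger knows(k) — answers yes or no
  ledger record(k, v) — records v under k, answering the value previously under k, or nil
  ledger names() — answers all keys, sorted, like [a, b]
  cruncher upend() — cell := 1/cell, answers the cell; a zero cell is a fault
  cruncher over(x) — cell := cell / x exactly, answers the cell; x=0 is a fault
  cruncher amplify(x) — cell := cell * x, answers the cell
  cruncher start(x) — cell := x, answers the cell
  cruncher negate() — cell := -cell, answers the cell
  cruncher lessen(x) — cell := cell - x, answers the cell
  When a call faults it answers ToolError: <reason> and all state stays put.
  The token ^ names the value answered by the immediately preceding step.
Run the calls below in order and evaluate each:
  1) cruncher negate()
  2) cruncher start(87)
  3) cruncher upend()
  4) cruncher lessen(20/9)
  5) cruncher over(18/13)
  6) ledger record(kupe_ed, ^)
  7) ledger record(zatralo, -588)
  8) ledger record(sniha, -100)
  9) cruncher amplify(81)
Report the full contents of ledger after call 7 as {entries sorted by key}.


Calling cruncher negate, — result: 0.
I try cruncher start on x='87', giving 87.
Now I run cruncher upend(), and see 1/87.
Next I call cruncher lessen on x='20/9', giving -577/261.
Next I call cruncher over on x='18/13', and get -7501/4698.
I try ledger record on k='kupe_ed', v='^', yielding nil.
I call ledger record on k='zatralo', v='-588', giving nil.
Using ledger record on k='sniha', v='-100', which returns nil.
I try cruncher amplify on x='81', — result: -7501/58.

Answer: {droposto=hidroz, kupe_ed=-7501/4698, mepruflit=21, zatralo=-588}


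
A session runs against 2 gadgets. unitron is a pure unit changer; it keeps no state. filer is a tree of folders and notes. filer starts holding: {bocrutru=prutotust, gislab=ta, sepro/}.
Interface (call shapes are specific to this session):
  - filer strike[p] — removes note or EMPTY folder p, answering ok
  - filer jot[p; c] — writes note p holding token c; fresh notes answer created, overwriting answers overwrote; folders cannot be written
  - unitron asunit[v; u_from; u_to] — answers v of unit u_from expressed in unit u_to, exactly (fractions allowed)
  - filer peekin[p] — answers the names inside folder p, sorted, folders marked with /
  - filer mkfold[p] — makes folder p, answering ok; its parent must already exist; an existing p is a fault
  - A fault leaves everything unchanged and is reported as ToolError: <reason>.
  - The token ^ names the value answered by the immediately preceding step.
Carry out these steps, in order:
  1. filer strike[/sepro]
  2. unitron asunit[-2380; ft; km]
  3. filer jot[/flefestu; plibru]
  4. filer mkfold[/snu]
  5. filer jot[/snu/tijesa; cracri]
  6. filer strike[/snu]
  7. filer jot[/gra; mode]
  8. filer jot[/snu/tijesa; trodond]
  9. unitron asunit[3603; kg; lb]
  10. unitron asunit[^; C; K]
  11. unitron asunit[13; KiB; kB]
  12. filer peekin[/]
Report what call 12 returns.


Act: filer strike[/sepro]
Obs: ok
Act: unitron asunit[-2380; ft; km]
Obs: -45339/62500
Act: filer jot[/flefestu; plibru]
Obs: created
Act: filer mkfold[/snu]
Obs: ok
Act: filer jot[/snu/tijesa; cracri]
Obs: created
Act: filer strike[/snu]
Obs: ToolError: not empty
Act: filer jot[/gra; mode]
Obs: created
Act: filer jot[/snu/tijesa; trodond]
Obs: overwrote
Act: unitron asunit[3603; kg; lb]
Obs: 360300000000/45359237
Act: unitron asunit[^; C; K]
Obs: 7453797511731/907184740
Act: unitron asunit[13; KiB; kB]
Obs: 1664/125
Act: filer peekin[/]
Obs: [bocrutru, flefestu, gislab, gra, snu/]

Answer: [bocrutru, flefestu, gislab, gra, snu/]


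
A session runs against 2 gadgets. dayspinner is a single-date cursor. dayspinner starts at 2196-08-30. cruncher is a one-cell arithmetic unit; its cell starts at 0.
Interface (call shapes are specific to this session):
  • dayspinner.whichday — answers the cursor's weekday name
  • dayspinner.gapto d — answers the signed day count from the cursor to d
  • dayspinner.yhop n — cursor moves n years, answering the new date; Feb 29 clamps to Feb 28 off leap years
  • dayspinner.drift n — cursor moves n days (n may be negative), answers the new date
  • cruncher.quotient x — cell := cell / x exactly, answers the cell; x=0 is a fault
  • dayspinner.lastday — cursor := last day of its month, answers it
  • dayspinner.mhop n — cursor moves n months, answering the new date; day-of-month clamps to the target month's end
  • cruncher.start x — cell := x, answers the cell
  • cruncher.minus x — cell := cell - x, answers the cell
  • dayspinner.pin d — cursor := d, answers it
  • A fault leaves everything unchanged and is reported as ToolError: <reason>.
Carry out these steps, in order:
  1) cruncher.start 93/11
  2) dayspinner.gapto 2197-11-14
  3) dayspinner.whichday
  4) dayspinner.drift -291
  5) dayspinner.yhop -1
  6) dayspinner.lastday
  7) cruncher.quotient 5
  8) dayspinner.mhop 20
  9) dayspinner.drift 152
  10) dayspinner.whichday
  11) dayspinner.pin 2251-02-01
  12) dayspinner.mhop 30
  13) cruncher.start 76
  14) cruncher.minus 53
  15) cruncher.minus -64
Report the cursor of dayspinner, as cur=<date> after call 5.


Answer: cur=2194-11-13

Derivation:
I call start using x: 93/11, and get 93/11.
I use gapto using d: 2197-11-14, which returns 441.
I run whichday(), — result: Tuesday.
Calling drift using n: -291, — result: 2195-11-13.
I use yhop using n: -1, giving 2194-11-13.
Invoking lastday(), and observe 2194-11-30.
Now I run quotient using x: 5, and get 93/55.
Now I run mhop using n: 20, and see 2196-07-30.
Using drift using n: 152, yielding 2196-12-29.
Then whichday(), and observe Thursday.
Now I run pin using d: 2251-02-01, giving 2251-02-01.
Next I call mhop using n: 30: 2253-08-01.
Next I call start using x: 76, yielding 76.
I try minus using x: 53, yielding 23.
Now I run minus using x: -64, → 87.


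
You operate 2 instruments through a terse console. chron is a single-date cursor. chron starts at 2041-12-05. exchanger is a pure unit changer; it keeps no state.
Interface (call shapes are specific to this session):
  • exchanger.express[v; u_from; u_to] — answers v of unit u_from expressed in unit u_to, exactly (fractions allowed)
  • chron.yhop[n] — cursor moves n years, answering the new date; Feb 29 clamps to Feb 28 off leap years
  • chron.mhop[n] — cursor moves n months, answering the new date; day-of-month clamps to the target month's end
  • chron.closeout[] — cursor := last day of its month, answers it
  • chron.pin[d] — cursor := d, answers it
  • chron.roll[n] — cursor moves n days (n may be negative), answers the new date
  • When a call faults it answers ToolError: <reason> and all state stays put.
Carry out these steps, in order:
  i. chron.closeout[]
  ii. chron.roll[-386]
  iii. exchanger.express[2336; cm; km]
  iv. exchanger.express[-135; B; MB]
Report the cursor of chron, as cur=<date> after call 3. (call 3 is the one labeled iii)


% chron.closeout() : 2041-12-31
% chron.roll(n: -386) : 2040-12-10
% exchanger.express(v: 2336, u_from: cm, u_to: km) : 73/3125
% exchanger.express(v: -135, u_from: B, u_to: MB) : -27/200000

Answer: cur=2040-12-10


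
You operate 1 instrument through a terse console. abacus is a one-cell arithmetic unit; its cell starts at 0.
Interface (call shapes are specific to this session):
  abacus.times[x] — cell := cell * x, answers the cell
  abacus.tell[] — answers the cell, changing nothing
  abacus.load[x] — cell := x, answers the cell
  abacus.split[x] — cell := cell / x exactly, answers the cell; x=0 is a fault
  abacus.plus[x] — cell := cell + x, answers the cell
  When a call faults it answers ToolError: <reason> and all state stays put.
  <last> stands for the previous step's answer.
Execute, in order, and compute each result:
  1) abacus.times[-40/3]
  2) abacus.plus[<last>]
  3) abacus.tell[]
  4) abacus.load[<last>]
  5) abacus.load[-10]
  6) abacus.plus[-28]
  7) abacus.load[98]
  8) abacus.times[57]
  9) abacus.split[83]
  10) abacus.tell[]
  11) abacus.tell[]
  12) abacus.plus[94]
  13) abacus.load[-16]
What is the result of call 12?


Answer: 13388/83

Derivation:
·→ abacus.times(x→-40/3)
·← 0
·→ abacus.plus(x→<last>)
·← 0
·→ abacus.tell()
·← 0
·→ abacus.load(x→<last>)
·← 0
·→ abacus.load(x→-10)
·← -10
·→ abacus.plus(x→-28)
·← -38
·→ abacus.load(x→98)
·← 98
·→ abacus.times(x→57)
·← 5586
·→ abacus.split(x→83)
·← 5586/83
·→ abacus.tell()
·← 5586/83
·→ abacus.tell()
·← 5586/83
·→ abacus.plus(x→94)
·← 13388/83
·→ abacus.load(x→-16)
·← -16


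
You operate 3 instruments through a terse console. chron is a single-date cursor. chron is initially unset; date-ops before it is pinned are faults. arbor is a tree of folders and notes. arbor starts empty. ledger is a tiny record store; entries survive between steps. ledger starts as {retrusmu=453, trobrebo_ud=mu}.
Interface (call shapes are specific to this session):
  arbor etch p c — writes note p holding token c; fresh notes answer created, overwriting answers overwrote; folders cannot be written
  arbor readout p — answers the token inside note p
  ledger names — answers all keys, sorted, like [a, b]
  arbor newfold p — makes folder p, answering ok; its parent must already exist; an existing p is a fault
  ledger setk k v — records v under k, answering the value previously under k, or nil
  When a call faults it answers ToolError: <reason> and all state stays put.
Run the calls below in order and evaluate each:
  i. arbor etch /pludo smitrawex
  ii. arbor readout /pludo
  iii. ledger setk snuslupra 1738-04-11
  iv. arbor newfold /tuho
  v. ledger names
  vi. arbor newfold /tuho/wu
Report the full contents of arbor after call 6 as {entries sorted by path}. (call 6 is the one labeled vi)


Answer: {pludo=smitrawex, tuho/, tuho/wu/}

Derivation:
Step: arbor etch[p='/pludo'; c='smitrawex']
Result: created
Step: arbor readout[p='/pludo']
Result: smitrawex
Step: ledger setk[k='snuslupra'; v='1738-04-11']
Result: nil
Step: arbor newfold[p='/tuho']
Result: ok
Step: ledger names[]
Result: [retrusmu, snuslupra, trobrebo_ud]
Step: arbor newfold[p='/tuho/wu']
Result: ok


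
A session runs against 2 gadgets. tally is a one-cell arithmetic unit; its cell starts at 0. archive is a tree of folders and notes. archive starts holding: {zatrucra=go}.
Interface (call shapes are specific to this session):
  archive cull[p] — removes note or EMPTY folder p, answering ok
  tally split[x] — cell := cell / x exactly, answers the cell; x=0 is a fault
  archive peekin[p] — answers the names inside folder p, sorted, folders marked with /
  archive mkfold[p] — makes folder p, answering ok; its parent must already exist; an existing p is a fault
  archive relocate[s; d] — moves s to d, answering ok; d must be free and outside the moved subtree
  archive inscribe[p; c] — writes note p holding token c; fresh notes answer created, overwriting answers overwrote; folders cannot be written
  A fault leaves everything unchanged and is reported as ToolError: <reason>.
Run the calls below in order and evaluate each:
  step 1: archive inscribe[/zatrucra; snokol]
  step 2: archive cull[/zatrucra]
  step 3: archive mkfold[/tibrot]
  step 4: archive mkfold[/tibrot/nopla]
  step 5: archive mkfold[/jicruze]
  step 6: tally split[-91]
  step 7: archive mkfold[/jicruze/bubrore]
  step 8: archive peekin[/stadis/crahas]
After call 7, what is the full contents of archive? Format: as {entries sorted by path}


Answer: {jicruze/, jicruze/bubrore/, tibrot/, tibrot/nopla/}

Derivation:
→ archive inscribe(p: /zatrucra, c: snokol)
← overwrote
→ archive cull(p: /zatrucra)
← ok
→ archive mkfold(p: /tibrot)
← ok
→ archive mkfold(p: /tibrot/nopla)
← ok
→ archive mkfold(p: /jicruze)
← ok
→ tally split(x: -91)
← 0
→ archive mkfold(p: /jicruze/bubrore)
← ok
→ archive peekin(p: /stadis/crahas)
← ToolError: not found


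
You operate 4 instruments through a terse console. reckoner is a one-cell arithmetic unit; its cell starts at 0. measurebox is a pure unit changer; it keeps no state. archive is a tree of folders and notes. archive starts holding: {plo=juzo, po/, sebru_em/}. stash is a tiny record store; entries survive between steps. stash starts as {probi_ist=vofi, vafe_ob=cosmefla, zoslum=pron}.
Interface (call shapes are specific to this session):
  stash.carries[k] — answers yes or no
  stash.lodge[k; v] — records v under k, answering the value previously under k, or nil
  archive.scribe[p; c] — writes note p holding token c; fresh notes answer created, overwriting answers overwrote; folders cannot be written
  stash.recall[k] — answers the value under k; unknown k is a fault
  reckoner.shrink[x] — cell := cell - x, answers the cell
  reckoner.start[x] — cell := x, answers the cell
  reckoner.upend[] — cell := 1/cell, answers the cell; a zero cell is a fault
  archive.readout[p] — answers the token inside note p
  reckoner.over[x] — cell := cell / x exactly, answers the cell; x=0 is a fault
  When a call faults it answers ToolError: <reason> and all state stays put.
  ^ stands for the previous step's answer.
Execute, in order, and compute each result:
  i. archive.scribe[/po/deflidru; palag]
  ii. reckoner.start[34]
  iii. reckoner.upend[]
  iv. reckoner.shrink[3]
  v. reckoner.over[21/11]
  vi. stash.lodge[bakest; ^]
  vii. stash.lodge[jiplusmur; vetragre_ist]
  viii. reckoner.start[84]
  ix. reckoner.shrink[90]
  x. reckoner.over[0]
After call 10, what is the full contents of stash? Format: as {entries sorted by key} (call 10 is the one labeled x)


Answer: {bakest=-1111/714, jiplusmur=vetragre_ist, probi_ist=vofi, vafe_ob=cosmefla, zoslum=pron}

Derivation:
Calling scribe using p='/po/deflidru', c='palag', and get created.
Using start using x='34', and get 34.
I invoke upend, → 1/34.
I run shrink using x='3', and see -101/34.
I try over using x='21/11', yielding -1111/714.
I call lodge using k='bakest', v='^', → nil.
I invoke lodge using k='jiplusmur', v='vetragre_ist', → nil.
Invoking start using x='84', — result: 84.
Now I run shrink using x='90', yielding -6.
I try over using x='0', → ToolError: division by zero.


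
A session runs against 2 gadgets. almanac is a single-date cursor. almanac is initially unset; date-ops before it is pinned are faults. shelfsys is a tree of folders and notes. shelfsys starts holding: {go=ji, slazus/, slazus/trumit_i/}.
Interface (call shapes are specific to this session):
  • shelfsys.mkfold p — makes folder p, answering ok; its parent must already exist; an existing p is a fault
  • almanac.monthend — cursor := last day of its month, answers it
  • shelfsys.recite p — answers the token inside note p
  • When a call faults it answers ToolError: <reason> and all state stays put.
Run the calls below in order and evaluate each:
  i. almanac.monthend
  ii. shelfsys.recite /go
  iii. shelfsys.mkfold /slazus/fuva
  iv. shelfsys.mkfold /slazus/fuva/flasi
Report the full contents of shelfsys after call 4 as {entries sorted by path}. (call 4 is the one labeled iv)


Answer: {go=ji, slazus/, slazus/fuva/, slazus/fuva/flasi/, slazus/trumit_i/}

Derivation:
==> almanac.monthend()
<== ToolError: no date set
==> shelfsys.recite(p: /go)
<== ji
==> shelfsys.mkfold(p: /slazus/fuva)
<== ok
==> shelfsys.mkfold(p: /slazus/fuva/flasi)
<== ok


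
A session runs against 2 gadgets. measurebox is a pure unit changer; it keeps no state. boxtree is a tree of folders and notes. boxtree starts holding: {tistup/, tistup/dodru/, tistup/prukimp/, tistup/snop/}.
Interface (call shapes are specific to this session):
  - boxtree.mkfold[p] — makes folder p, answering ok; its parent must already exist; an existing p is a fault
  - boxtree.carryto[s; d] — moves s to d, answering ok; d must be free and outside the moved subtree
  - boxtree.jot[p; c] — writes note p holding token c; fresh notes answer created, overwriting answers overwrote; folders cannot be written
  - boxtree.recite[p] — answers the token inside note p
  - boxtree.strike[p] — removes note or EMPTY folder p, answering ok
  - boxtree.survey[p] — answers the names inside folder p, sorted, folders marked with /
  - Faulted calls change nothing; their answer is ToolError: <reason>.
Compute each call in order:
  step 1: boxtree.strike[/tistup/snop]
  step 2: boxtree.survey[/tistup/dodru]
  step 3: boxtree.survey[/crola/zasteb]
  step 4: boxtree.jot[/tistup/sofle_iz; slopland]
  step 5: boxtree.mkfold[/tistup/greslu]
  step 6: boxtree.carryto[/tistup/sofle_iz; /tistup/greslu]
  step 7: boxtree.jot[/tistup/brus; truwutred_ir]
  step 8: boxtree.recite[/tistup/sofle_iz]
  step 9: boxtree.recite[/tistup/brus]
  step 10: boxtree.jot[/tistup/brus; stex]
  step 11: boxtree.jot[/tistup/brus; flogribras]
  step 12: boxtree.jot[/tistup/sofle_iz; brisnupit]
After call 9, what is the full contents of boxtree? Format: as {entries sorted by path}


~$ strike /tistup/snop
[out] ok
~$ survey /tistup/dodru
[out] []
~$ survey /crola/zasteb
[out] ToolError: not found
~$ jot /tistup/sofle_iz slopland
[out] created
~$ mkfold /tistup/greslu
[out] ok
~$ carryto /tistup/sofle_iz /tistup/greslu
[out] ToolError: exists
~$ jot /tistup/brus truwutred_ir
[out] created
~$ recite /tistup/sofle_iz
[out] slopland
~$ recite /tistup/brus
[out] truwutred_ir
~$ jot /tistup/brus stex
[out] overwrote
~$ jot /tistup/brus flogribras
[out] overwrote
~$ jot /tistup/sofle_iz brisnupit
[out] overwrote

Answer: {tistup/, tistup/brus=truwutred_ir, tistup/dodru/, tistup/greslu/, tistup/prukimp/, tistup/sofle_iz=slopland}


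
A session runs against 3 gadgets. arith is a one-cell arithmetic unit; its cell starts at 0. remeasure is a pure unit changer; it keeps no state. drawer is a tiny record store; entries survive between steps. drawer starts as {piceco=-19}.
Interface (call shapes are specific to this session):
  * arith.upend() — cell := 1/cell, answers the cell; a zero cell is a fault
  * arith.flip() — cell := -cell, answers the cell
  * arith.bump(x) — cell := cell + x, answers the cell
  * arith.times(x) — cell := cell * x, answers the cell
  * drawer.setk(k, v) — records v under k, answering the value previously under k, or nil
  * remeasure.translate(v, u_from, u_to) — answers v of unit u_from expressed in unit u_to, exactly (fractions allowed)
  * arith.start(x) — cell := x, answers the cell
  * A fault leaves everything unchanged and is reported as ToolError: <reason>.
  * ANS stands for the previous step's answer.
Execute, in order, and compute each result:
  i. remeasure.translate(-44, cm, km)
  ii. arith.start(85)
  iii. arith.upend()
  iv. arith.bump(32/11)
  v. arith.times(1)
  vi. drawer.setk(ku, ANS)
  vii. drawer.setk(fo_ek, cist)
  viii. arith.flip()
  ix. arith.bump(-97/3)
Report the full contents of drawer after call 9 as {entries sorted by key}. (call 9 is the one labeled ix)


Step: remeasure.translate[v=-44; u_from=cm; u_to=km]
Result: -11/25000
Step: arith.start[x=85]
Result: 85
Step: arith.upend[]
Result: 1/85
Step: arith.bump[x=32/11]
Result: 2731/935
Step: arith.times[x=1]
Result: 2731/935
Step: drawer.setk[k=ku; v=ANS]
Result: nil
Step: drawer.setk[k=fo_ek; v=cist]
Result: nil
Step: arith.flip[]
Result: -2731/935
Step: arith.bump[x=-97/3]
Result: -98888/2805

Answer: {fo_ek=cist, ku=2731/935, piceco=-19}
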